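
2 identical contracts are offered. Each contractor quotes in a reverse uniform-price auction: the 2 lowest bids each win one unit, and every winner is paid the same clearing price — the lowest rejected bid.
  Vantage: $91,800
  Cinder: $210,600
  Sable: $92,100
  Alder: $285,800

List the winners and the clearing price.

Ordering the bids: 91,800 (Vantage), 92,100 (Sable), 210,600 (Cinder), 285,800 (Alder)
Lowest 2: Vantage, Sable.
First losing bid is Cinder's $210,600, which sets the uniform price.

Vantage, Sable; each is paid $210,600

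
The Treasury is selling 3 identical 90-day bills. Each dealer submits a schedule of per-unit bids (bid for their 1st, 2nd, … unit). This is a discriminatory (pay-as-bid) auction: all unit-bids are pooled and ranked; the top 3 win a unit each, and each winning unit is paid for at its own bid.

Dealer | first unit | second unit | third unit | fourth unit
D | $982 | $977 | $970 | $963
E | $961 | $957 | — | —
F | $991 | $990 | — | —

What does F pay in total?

Pooled unit-bids ranked (top 3): 991 (F-1), 990 (F-2), 982 (D-1)
Next rejected bid: $977 (not a price — pay-as-bid).
F's winning unit-bids: 991 + 990 = $1,981.

F pays $1,981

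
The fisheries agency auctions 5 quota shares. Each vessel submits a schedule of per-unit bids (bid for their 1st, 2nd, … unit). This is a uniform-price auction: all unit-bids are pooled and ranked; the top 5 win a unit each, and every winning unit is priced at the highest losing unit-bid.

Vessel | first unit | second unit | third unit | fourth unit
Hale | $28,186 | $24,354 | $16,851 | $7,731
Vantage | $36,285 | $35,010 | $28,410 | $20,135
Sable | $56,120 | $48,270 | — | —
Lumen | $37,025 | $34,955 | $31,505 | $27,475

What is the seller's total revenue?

All unit-bids, highest first — top 5: 56,120 (Sable-1), 48,270 (Sable-2), 37,025 (Lumen-1), 36,285 (Vantage-1), 35,010 (Vantage-2)
The (k+1)-th unit-bid is $34,955.
Allocation: Lumen 1, Sable 2, Vantage 2. Every unit priced at $34,955.
Revenue = 5 × 34,955 = $174,775.

Total revenue: $174,775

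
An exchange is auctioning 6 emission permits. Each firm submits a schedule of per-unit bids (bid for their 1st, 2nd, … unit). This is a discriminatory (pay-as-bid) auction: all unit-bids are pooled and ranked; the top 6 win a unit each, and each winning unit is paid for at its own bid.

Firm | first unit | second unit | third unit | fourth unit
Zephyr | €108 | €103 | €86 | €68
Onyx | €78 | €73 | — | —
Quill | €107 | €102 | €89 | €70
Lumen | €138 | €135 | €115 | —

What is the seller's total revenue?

Merging the schedules and taking the best 6: 138 (Lumen-1), 135 (Lumen-2), 115 (Lumen-3), 108 (Zephyr-1), 107 (Quill-1), 103 (Zephyr-2)
Next rejected bid: €102 (not a price — pay-as-bid).
Each winning unit pays its own bid.
Revenue = 138 + 135 + 115 + 108 + 107 + 103 = €706.

Total revenue: €706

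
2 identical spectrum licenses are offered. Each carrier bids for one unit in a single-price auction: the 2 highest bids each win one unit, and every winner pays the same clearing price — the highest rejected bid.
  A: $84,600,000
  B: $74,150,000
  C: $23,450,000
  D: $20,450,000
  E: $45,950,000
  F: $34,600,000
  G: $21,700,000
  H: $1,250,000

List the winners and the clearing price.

Ordering the bids: 84,600,000 (A), 74,150,000 (B), 45,950,000 (E), 34,600,000 (F), …
Winners (2 units): A, B.
Highest unsuccessful bid: $45,950,000 → clearing price.

A, B; each pays $45,950,000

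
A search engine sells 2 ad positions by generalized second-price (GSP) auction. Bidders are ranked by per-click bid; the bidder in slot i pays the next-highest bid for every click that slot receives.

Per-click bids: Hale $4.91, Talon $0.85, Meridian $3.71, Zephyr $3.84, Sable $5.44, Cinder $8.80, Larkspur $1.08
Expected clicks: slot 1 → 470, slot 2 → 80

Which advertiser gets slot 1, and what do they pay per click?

Cinder; $5.44 per click

Per-click bids in order: $8.80 (Cinder) > $5.44 (Sable) > $4.91 (Hale) > …
Slot 1 goes to the first-ranked bidder, Cinder, who pays the next bid down: $5.44/click.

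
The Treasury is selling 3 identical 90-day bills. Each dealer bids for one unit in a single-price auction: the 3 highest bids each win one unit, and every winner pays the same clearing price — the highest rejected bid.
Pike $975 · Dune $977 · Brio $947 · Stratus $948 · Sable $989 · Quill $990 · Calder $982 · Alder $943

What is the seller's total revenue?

Total revenue: $2,931

Bids ranked high→low: 990 (Quill), 989 (Sable), 982 (Calder), 977 (Dune), 975 (Pike), …
Winners (3 units): Quill, Sable, Calder.
First losing bid is Dune's $977, which sets the uniform price.
Total revenue = 3 × $977 = $2,931.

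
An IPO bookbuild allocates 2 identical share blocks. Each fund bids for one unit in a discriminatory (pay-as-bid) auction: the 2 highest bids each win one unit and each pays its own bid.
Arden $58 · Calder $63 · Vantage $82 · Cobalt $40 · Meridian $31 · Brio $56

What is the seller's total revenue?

Total revenue: $145

Ordering the bids: 82 (Vantage), 63 (Calder), 58 (Arden), 56 (Brio), …
The 2 highest are Vantage, Calder.
Total revenue = 82 + 63 = $145.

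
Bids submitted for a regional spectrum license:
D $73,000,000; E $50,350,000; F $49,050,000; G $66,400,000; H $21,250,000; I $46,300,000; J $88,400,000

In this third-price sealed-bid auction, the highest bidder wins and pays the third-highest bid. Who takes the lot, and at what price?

J pays $66,400,000

Third-price sealed-bid auction: the highest bidder wins and pays the third-highest bid.
Bids ranked: 88,400,000 (J) > 73,000,000 (D) > 66,400,000 (G) > 50,350,000 (E) > 49,050,000 (F) > 46,300,000 (I) > …
J is highest; pays the third-highest bid, $66,400,000.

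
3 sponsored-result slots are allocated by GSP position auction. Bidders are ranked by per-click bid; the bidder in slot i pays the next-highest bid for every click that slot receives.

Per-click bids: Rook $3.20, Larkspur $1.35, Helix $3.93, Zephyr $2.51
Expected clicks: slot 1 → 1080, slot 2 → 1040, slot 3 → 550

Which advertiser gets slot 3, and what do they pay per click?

Zephyr; $1.35 per click

Ranked by bid: $3.93 (Helix) > $3.20 (Rook) > $2.51 (Zephyr) > $1.35 (Larkspur)
Slot 3 goes to the third-ranked bidder, Zephyr, who pays the next bid down: $1.35/click.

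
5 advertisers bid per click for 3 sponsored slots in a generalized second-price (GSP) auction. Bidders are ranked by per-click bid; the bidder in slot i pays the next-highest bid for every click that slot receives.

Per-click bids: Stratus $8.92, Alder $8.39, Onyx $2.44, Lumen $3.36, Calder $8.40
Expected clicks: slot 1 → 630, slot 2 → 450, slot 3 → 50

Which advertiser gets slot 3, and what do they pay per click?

Sorting advertisers: $8.92 (Stratus) > $8.40 (Calder) > $8.39 (Alder) > $3.36 (Lumen) > …
Slot 3 goes to the third-ranked bidder, Alder, who pays the next bid down: $3.36/click.

Alder; $3.36 per click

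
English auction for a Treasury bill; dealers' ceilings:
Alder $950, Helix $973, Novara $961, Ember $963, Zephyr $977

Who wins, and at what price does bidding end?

Zephyr wins at $973

Rule: the price rises until one bidder remains; the winner pays the price at which the last rival dropped out.
Limits ranked: 977 (Zephyr) > 973 (Helix) > 963 (Ember) > 961 (Novara) > 950 (Alder)
Bidding ends when Helix exits at $973; Zephyr takes it.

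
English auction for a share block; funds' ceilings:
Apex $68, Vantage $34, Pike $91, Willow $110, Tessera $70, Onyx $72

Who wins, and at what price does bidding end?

Willow wins at $91

Sorting limits: 110 (Willow) > 91 (Pike) > 72 (Onyx) > 70 (Tessera) > 68 (Apex) > 34 (Vantage)
Bidding ends when Pike exits at $91; Willow takes it.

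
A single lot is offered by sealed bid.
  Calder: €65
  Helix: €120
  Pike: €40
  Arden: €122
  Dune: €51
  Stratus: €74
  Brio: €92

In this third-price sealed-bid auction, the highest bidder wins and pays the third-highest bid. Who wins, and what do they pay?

Arden pays €92

Rule: the highest bidder wins and pays the third-highest bid.
Sorting bids: 122 (Arden) > 120 (Helix) > 92 (Brio) > 74 (Stratus) > 65 (Calder) > 51 (Dune) > …
Arden wins; payment is bid #3 in the ranking = €92.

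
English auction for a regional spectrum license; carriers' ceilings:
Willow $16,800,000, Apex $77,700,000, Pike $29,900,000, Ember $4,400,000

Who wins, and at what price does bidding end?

Apex wins at $29,900,000

Rule: the price rises until one bidder remains; the winner pays the price at which the last rival dropped out.
Sorting limits: 77,700,000 (Apex) > 29,900,000 (Pike) > 16,800,000 (Willow) > 4,400,000 (Ember)
Once the price passes $29,900,000, only Apex is left; the hammer falls at Pike's limit of $29,900,000.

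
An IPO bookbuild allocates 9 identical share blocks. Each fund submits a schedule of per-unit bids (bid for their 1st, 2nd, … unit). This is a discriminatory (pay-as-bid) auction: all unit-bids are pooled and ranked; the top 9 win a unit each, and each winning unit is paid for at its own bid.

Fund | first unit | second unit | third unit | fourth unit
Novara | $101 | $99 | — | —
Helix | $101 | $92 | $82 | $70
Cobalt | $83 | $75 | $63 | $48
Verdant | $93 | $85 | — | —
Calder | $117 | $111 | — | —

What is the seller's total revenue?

Total revenue: $882

Merging the schedules and taking the best 9: 117 (Calder-1), 111 (Calder-2), 101 (Novara-1), 101 (Helix-1), 99 (Novara-2), 93 (Verdant-1), 92 (Helix-2), 85 (Verdant-2), 83 (Cobalt-1)
Next rejected bid: $82 (not a price — pay-as-bid).
Each winning unit pays its own bid.
Revenue = 117 + 111 + 101 + 101 + 99 + 93 + 92 + 85 + 83 = $882.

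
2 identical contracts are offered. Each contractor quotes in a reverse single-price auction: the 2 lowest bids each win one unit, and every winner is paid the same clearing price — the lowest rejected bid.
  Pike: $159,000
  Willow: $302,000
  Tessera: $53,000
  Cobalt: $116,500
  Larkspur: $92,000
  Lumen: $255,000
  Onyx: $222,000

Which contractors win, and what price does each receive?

Ordering the bids: 53,000 (Tessera), 92,000 (Larkspur), 116,500 (Cobalt), 159,000 (Pike), …
The 2 lowest are Tessera, Larkspur.
Clearing price = lowest rejected bid = $116,500.

Tessera, Larkspur; each is paid $116,500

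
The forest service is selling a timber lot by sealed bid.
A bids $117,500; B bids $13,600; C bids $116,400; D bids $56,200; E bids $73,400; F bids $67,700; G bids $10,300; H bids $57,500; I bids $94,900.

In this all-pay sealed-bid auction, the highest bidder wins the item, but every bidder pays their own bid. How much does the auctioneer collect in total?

Total revenue: $607,500

Rule: the highest bidder wins the item, but every bidder pays their own bid.
Sorting bids: 117,500 (A) > 116,400 (C) > 94,900 (I) > 73,400 (E) > 67,700 (F) > 57,500 (H) > …
A wins with the top bid; all bids are sunk regardless.
Every bidder forfeits their bid regardless of winning.
Revenue = 117,500 + 13,600 + 116,400 + 56,200 + 73,400 + 67,700 + 10,300 + 57,500 + 94,900 = $607,500.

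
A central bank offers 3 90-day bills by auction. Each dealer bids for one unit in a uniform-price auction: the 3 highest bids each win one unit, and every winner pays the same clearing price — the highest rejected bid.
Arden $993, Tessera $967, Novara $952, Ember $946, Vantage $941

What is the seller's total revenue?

Bids ranked high→low: 993 (Arden), 967 (Tessera), 952 (Novara), 946 (Ember), 941 (Vantage)
Winners (3 units): Arden, Tessera, Novara.
Highest unsuccessful bid: $946 → clearing price.
Total revenue = 3 × $946 = $2,838.

Total revenue: $2,838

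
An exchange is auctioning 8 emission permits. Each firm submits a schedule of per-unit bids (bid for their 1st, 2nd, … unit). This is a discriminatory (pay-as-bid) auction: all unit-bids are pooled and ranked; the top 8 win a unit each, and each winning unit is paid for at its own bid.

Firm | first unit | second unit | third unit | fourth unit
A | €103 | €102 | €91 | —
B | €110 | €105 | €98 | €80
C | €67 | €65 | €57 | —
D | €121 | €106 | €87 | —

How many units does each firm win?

A 3, B 3, D 2

All unit-bids, highest first — top 8: 121 (D-1), 110 (B-1), 106 (D-2), 105 (B-2), 103 (A-1), 102 (A-2), 98 (B-3), 91 (A-3)
Next rejected bid: €87 (not a price — pay-as-bid).
Allocation: A 3, B 3, D 2.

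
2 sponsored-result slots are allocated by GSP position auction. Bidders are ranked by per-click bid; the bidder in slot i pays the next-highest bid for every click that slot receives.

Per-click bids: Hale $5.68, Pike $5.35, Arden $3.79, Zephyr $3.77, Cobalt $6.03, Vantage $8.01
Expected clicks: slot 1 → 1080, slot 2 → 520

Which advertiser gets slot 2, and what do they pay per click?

Cobalt; $5.68 per click

Per-click bids in order: $8.01 (Vantage) > $6.03 (Cobalt) > $5.68 (Hale) > …
Slot 2 goes to the second-ranked bidder, Cobalt, who pays the next bid down: $5.68/click.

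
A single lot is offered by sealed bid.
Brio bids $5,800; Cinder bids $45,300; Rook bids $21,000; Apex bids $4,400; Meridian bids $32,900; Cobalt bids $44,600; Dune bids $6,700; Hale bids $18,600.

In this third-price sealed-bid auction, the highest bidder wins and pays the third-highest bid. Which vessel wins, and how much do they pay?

Bids in order: 45,300 (Cinder) > 44,600 (Cobalt) > 32,900 (Meridian) > 21,000 (Rook) > 18,600 (Hale) > 6,700 (Dune) > …
Cinder is highest; pays the third-highest bid, $32,900.

Cinder pays $32,900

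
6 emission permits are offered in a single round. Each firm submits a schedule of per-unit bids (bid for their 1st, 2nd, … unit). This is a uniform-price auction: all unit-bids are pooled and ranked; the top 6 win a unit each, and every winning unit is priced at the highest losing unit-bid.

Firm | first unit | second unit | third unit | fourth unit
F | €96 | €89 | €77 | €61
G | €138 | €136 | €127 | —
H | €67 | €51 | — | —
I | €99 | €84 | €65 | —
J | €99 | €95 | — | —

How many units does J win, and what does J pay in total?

J: 1 unit, pays €95

Merging the schedules and taking the best 6: 138 (G-1), 136 (G-2), 127 (G-3), 99 (I-1), 99 (J-1), 96 (F-1)
First bid not allocated: €95.
J wins 1 unit(s) at €95 each.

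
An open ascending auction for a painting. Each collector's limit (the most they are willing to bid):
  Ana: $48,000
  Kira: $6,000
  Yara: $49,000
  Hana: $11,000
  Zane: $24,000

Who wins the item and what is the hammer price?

Limits in order: 49,000 (Yara) > 48,000 (Ana) > 24,000 (Zane) > 11,000 (Hana) > 6,000 (Kira)
Bidding ends when Ana exits at $48,000; Yara takes it.

Yara wins at $48,000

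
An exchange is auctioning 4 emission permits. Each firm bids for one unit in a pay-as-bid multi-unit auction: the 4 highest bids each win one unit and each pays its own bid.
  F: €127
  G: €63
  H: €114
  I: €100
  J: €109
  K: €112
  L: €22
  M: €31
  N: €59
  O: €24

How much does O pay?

Ordering the bids: 127 (F), 114 (H), 112 (K), 109 (J), 100 (I), 63 (G), …
Winners (4 units): F, H, K, J.
O does not win → €0.

O pays €0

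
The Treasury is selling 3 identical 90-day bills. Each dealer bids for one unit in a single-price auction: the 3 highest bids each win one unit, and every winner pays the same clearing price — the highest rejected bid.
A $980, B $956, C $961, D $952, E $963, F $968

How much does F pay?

F pays $961

Ordering the bids: 980 (A), 968 (F), 963 (E), 961 (C), 956 (B), …
Winners (3 units): A, F, E.
Highest unsuccessful bid: $961 → clearing price.
F wins → pays $961.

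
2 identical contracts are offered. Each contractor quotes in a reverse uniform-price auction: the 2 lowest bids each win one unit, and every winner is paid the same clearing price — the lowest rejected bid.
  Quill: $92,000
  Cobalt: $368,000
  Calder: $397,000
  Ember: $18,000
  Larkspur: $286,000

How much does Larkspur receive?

Bids ranked low→high: 18,000 (Ember), 92,000 (Quill), 286,000 (Larkspur), 368,000 (Cobalt), …
The 2 lowest are Ember, Quill.
First losing bid is Larkspur's $286,000, which sets the uniform price.
Larkspur does not win → is paid $0.

Larkspur is paid $0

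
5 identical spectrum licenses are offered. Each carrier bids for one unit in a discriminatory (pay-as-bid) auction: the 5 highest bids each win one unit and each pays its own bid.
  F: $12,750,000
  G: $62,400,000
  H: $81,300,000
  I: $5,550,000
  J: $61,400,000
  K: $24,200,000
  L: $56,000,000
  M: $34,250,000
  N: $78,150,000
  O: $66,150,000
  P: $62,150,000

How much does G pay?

Sorting: 81,300,000 (H), 78,150,000 (N), 66,150,000 (O), 62,400,000 (G), 62,150,000 (P), 61,400,000 (J), 56,000,000 (L), …
The 5 highest are H, N, O, G, P.
G wins → own bid $62,400,000.

G pays $62,400,000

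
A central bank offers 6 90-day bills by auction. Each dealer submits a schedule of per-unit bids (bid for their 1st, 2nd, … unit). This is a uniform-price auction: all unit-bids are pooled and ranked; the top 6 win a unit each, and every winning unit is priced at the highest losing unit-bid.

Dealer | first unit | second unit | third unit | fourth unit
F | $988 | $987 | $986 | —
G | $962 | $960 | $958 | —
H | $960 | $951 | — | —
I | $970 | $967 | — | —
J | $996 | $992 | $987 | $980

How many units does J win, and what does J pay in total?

J: 3 units, pays $2,940

All unit-bids, highest first — top 6: 996 (J-1), 992 (J-2), 988 (F-1), 987 (F-2), 987 (J-3), 986 (F-3)
First bid not allocated: $980.
J wins 3 unit(s) at $980 each.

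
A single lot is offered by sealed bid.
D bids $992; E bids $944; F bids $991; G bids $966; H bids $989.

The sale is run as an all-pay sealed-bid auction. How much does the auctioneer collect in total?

Bids ranked: 992 (D) > 991 (F) > 989 (H) > 966 (G) > 944 (E)
D wins with the top bid; all bids are sunk regardless.
Every bidder forfeits their bid regardless of winning.
Revenue = 992 + 944 + 991 + 966 + 989 = $4,882.

Total revenue: $4,882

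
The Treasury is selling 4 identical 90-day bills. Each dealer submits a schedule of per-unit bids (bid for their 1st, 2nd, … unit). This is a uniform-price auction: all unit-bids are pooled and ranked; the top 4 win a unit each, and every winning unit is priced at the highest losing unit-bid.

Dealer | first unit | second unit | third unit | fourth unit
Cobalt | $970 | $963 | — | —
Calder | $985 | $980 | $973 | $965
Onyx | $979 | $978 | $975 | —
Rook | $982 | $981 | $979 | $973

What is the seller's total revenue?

All unit-bids, highest first — top 4: 985 (Calder-1), 982 (Rook-1), 981 (Rook-2), 980 (Calder-2)
Highest rejected unit-bid = $979.
Allocation: Calder 2, Rook 2. Every unit priced at $979.
Revenue = 4 × 979 = $3,916.

Total revenue: $3,916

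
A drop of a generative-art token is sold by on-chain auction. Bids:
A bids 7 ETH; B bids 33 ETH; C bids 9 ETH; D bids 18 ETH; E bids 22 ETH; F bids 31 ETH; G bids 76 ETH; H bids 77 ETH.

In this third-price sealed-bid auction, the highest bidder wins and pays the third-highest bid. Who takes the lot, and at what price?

Bids ranked: 77 (H) > 76 (G) > 33 (B) > 31 (F) > 22 (E) > 18 (D) > …
H is highest; pays the third-highest bid, 33 ETH.

H pays 33 ETH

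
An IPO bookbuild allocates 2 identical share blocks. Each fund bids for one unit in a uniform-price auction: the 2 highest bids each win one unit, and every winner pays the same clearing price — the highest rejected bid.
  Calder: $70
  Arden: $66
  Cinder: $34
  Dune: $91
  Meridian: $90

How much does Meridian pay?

Meridian pays $70

Sorting: 91 (Dune), 90 (Meridian), 70 (Calder), 66 (Arden), …
Top 2: Dune, Meridian.
Clearing price = highest rejected bid = $70.
Meridian wins → pays $70.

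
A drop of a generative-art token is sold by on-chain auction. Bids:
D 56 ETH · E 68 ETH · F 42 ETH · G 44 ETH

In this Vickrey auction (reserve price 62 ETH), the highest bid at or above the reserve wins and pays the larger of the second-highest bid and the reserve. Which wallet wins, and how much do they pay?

Sorting bids: 68 (E) > 56 (D) > 44 (G) > 42 (F)
E has the top bid at or above the reserve (68 ETH).
Second-highest bid 56 ETH is below the reserve 62 ETH, so the reserve binds → payment 62 ETH.

E pays 62 ETH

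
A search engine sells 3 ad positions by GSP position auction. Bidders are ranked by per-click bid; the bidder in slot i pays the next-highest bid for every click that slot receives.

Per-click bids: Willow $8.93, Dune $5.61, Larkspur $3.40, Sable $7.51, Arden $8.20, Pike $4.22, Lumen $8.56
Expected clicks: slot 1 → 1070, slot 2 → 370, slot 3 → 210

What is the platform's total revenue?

Total revenue: $13770.30

Ranked by bid: $8.93 (Willow) > $8.56 (Lumen) > $8.20 (Arden) > $7.51 (Sable) > …
Slot 1: Willow pays $8.56 × 1070 = $9159.20
Slot 2: Lumen pays $8.20 × 370 = $3034.00
Slot 3: Arden pays $7.51 × 210 = $1577.10
Total = $13770.30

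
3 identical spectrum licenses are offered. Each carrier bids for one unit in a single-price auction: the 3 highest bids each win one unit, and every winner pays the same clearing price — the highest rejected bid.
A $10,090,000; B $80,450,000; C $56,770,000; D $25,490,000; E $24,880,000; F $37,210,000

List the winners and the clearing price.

B, C, F; each pays $25,490,000

Bids ranked high→low: 80,450,000 (B), 56,770,000 (C), 37,210,000 (F), 25,490,000 (D), 24,880,000 (E), …
Winners (3 units): B, C, F.
First losing bid is D's $25,490,000, which sets the uniform price.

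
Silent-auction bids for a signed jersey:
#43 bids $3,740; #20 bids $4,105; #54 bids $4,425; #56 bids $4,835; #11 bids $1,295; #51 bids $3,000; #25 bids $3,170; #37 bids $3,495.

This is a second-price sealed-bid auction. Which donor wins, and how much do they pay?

#56 pays $4,425

Rule: the highest bidder wins and pays the second-highest bid.
Sorting bids: 4,835 (#56) > 4,425 (#54) > 4,105 (#20) > 3,740 (#43) > 3,495 (#37) > 3,170 (#25) > …
Second-price: #56 pays #54's bid of $4,425.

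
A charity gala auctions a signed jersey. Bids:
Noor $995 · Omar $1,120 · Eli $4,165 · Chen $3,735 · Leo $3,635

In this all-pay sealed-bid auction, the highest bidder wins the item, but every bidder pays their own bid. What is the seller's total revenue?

Total revenue: $13,650

Bids in order: 4,165 (Eli) > 3,735 (Chen) > 3,635 (Leo) > 1,120 (Omar) > 995 (Noor)
Every bidder forfeits their bid regardless of winning.
Revenue = 995 + 1,120 + 4,165 + 3,735 + 3,635 = $13,650.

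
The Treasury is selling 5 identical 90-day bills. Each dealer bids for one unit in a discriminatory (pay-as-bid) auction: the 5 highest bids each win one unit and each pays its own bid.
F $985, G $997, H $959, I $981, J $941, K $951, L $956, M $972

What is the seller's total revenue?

Sorting: 997 (G), 985 (F), 981 (I), 972 (M), 959 (H), 956 (L), 951 (K), …
Top 5: G, F, I, M, H.
Total revenue = 997 + 985 + 981 + 972 + 959 = $4,894.

Total revenue: $4,894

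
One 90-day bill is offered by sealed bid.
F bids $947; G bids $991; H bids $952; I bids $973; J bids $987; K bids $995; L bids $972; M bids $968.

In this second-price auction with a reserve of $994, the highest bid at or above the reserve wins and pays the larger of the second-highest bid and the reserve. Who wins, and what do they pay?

Bids in order: 995 (K) > 991 (G) > 987 (J) > 973 (I) > 972 (L) > 968 (M) > …
Highest eligible bid: K at $995.
max(second-highest $991, reserve $994) = $994.

K pays $994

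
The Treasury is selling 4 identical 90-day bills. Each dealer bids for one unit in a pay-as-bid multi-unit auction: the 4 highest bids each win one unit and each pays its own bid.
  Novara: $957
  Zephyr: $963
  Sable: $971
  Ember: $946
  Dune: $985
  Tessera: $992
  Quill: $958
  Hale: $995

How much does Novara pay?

Ordering the bids: 995 (Hale), 992 (Tessera), 985 (Dune), 971 (Sable), 963 (Zephyr), 958 (Quill), …
Winners (4 units): Hale, Tessera, Dune, Sable.
Novara does not win → $0.

Novara pays $0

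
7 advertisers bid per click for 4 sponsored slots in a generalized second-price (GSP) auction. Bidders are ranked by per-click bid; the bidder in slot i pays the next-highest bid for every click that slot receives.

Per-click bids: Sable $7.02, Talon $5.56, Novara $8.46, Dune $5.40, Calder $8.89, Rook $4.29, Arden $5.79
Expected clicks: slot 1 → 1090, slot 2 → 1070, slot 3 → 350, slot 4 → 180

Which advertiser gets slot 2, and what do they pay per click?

Ranked by bid: $8.89 (Calder) > $8.46 (Novara) > $7.02 (Sable) > $5.79 (Arden) > $5.56 (Talon) > …
Slot 2 goes to the second-ranked bidder, Novara, who pays the next bid down: $7.02/click.

Novara; $7.02 per click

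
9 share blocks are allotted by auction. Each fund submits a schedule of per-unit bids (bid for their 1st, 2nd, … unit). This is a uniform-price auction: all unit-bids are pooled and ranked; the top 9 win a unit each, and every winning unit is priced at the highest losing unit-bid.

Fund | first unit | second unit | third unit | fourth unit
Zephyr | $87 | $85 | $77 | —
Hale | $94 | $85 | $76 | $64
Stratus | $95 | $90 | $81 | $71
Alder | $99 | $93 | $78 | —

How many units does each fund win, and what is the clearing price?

Alder 2, Hale 2, Stratus 3, Zephyr 2; clearing price $78

Merging the schedules and taking the best 9: 99 (Alder-1), 95 (Stratus-1), 94 (Hale-1), 93 (Alder-2), 90 (Stratus-2), 87 (Zephyr-1), 85 (Zephyr-2), 85 (Hale-2), 81 (Stratus-3)
The (k+1)-th unit-bid is $78.
Allocation: Alder 2, Hale 2, Stratus 3, Zephyr 2.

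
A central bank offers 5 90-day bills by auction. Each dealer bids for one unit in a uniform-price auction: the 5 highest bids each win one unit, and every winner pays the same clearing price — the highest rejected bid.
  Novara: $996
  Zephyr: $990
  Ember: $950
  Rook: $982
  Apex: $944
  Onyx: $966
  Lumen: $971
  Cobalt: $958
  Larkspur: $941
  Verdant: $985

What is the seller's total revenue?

Bids ranked high→low: 996 (Novara), 990 (Zephyr), 985 (Verdant), 982 (Rook), 971 (Lumen), 966 (Onyx), 958 (Cobalt), …
The 5 highest are Novara, Zephyr, Verdant, Rook, Lumen.
Highest unsuccessful bid: $966 → clearing price.
Total revenue = 5 × $966 = $4,830.

Total revenue: $4,830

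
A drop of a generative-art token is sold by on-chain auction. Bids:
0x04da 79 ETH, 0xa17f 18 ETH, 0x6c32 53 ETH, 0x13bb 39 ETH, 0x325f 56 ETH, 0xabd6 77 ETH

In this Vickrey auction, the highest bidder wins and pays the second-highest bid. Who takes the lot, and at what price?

0x04da pays 77 ETH

Sorting bids: 79 (0x04da) > 77 (0xabd6) > 56 (0x325f) > 53 (0x6c32) > 39 (0x13bb) > 18 (0xa17f)
Second-price: 0x04da pays 0xabd6's bid of 77 ETH.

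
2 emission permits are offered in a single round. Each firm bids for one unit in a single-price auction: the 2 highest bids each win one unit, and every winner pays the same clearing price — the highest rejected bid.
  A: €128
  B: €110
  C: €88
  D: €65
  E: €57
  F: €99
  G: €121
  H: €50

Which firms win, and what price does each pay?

A, G; each pays €110

Bids ranked high→low: 128 (A), 121 (G), 110 (B), 99 (F), …
The 2 highest are A, G.
Clearing price = highest rejected bid = €110.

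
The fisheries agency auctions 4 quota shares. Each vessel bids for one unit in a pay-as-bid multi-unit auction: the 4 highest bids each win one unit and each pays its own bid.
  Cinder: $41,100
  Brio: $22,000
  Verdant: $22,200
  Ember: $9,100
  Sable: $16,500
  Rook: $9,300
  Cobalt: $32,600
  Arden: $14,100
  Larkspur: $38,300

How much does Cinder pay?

Ordering the bids: 41,100 (Cinder), 38,300 (Larkspur), 32,600 (Cobalt), 22,200 (Verdant), 22,000 (Brio), 16,500 (Sable), …
Winners (4 units): Cinder, Larkspur, Cobalt, Verdant.
Cinder wins → own bid $41,100.

Cinder pays $41,100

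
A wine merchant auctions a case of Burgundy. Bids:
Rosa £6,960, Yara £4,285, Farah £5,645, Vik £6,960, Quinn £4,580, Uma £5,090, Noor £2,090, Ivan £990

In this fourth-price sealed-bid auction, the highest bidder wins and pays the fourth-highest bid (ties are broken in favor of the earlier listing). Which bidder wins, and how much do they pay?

Sorting bids: 6,960 (Rosa) > 6,960 (Vik) > 5,645 (Farah) > 5,090 (Uma) > 4,580 (Quinn) > 4,285 (Yara) > …
Rosa and Vik tie at £6,960; tie-break gives it to Rosa.
Rosa wins; payment is bid #4 in the ranking = £5,090.

Rosa pays £5,090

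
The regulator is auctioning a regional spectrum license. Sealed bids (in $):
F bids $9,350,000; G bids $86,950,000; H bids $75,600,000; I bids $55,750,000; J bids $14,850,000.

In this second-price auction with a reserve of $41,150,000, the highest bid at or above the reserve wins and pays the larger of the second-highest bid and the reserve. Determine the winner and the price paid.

G pays $75,600,000

Second-price auction with a reserve of $41,150,000: the highest bid at or above the reserve wins and pays the larger of the second-highest bid and the reserve.
Bids in order: 86,950,000 (G) > 75,600,000 (H) > 55,750,000 (I) > 14,850,000 (J) > 9,350,000 (F)
Highest eligible bid: G at $86,950,000.
Second-highest bid $75,600,000 exceeds the reserve $41,150,000 → payment $75,600,000.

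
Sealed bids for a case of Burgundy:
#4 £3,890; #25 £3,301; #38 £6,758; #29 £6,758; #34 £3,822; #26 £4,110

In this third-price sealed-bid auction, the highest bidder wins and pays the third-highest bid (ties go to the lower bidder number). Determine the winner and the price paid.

#29 pays £4,110

Bids ranked: 6,758 (#29) > 6,758 (#38) > 4,110 (#26) > 3,890 (#4) > 3,822 (#34) > 3,301 (#25)
#29 and #38 tie at £6,758; tie-break gives it to #29.
#29 is highest; pays the third-highest bid, £4,110.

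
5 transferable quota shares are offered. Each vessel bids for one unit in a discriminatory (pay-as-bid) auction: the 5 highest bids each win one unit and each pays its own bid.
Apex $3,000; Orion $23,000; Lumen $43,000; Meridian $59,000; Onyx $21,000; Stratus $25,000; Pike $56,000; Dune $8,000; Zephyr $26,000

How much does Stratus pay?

Stratus pays $25,000

Ordering the bids: 59,000 (Meridian), 56,000 (Pike), 43,000 (Lumen), 26,000 (Zephyr), 25,000 (Stratus), 23,000 (Orion), 21,000 (Onyx), …
Winners (5 units): Meridian, Pike, Lumen, Zephyr, Stratus.
Stratus wins → own bid $25,000.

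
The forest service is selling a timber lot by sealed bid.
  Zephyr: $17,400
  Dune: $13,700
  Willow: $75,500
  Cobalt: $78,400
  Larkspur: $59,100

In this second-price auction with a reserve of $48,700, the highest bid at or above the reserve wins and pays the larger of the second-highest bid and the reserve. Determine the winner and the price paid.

Cobalt pays $75,500

Sorting bids: 78,400 (Cobalt) > 75,500 (Willow) > 59,100 (Larkspur) > 17,400 (Zephyr) > 13,700 (Dune)
Cobalt has the top bid at or above the reserve ($78,400).
max(second-highest $75,500, reserve $48,700) = $75,500; the reserve does not bind.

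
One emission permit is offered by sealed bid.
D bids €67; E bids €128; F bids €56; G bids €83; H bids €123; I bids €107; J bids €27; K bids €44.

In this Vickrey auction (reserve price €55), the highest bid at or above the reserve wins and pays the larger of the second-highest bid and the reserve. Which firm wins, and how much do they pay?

Bids in order: 128 (E) > 123 (H) > 107 (I) > 83 (G) > 67 (D) > 56 (F) > …
Highest eligible bid: E at €128.
max(second-highest €123, reserve €55) = €123; the reserve does not bind.

E pays €123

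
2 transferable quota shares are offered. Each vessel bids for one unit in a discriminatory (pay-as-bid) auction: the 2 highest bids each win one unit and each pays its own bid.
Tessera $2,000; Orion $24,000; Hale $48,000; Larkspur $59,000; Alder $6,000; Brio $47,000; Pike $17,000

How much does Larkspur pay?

Larkspur pays $59,000

Ordering the bids: 59,000 (Larkspur), 48,000 (Hale), 47,000 (Brio), 24,000 (Orion), …
The 2 highest are Larkspur, Hale.
Larkspur wins → own bid $59,000.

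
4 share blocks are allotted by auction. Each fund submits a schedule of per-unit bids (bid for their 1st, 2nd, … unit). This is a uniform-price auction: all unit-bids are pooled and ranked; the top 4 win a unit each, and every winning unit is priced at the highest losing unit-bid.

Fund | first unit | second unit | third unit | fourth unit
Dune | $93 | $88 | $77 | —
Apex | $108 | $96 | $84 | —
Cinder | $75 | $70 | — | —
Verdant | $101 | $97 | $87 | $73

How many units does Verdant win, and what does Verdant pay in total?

All unit-bids, highest first — top 4: 108 (Apex-1), 101 (Verdant-1), 97 (Verdant-2), 96 (Apex-2)
First bid not allocated: $93.
Verdant wins 2 unit(s) at $93 each.

Verdant: 2 units, pays $186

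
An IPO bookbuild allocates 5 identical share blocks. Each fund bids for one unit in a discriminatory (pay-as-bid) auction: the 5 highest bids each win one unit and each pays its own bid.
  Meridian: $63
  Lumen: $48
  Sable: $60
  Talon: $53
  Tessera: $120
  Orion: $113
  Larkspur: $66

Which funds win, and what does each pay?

Bids ranked high→low: 120 (Tessera), 113 (Orion), 66 (Larkspur), 63 (Meridian), 60 (Sable), 53 (Talon), 48 (Lumen)
Top 5: Tessera, Orion, Larkspur, Meridian, Sable.
Each winner pays its own bid: Tessera $120, Orion $113, Larkspur $66, Meridian $63, Sable $60.

Tessera $120, Orion $113, Larkspur $66, Meridian $63, Sable $60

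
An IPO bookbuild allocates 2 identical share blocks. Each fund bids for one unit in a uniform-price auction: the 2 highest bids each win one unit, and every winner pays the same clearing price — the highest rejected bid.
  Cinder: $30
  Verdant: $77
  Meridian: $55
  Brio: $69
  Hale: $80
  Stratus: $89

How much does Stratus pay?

Sorting: 89 (Stratus), 80 (Hale), 77 (Verdant), 69 (Brio), …
Winners (2 units): Stratus, Hale.
Highest unsuccessful bid: $77 → clearing price.
Stratus wins → pays $77.

Stratus pays $77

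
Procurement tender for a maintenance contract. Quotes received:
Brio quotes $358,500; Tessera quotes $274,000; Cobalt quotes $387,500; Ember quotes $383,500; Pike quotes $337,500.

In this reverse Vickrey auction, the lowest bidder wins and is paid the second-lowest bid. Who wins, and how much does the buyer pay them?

Reverse Vickrey auction: the lowest bidder wins and is paid the second-lowest bid.
Bids in order: 274,000 (Tessera) < 337,500 (Pike) < 358,500 (Brio) < 383,500 (Ember) < 387,500 (Cobalt)
Second-price: Tessera is paid Pike's bid of $337,500.

Tessera is paid $337,500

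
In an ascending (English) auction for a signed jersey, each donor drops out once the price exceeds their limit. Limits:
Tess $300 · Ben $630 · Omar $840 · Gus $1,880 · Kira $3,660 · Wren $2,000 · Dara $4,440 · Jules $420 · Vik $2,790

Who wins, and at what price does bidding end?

Ascending (English) auction: the price rises until one bidder remains; the winner pays the price at which the last rival dropped out.
Limits ranked: 4,440 (Dara) > 3,660 (Kira) > 2,790 (Vik) > 2,000 (Wren) > 1,880 (Gus) > 840 (Omar) > …
Bidding ends when Kira exits at $3,660; Dara takes it.

Dara wins at $3,660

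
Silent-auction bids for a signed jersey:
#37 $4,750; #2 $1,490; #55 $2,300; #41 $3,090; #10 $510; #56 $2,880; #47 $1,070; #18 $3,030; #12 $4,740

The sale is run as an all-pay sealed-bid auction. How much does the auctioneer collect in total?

Total revenue: $23,860

Bids in order: 4,750 (#37) > 4,740 (#12) > 3,090 (#41) > 3,030 (#18) > 2,880 (#56) > 2,300 (#55) > …
#37 wins with the top bid; all bids are sunk regardless.
Every bidder forfeits their bid regardless of winning.
Revenue = 4,750 + 1,490 + 2,300 + 3,090 + 510 + 2,880 + 1,070 + 3,030 + 4,740 = $23,860.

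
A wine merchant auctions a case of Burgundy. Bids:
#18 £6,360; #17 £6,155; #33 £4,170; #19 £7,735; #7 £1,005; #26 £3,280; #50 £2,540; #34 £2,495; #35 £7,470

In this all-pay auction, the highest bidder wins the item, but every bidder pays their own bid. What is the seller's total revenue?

Rule: the highest bidder wins the item, but every bidder pays their own bid.
Bids in order: 7,735 (#19) > 7,470 (#35) > 6,360 (#18) > 6,155 (#17) > 4,170 (#33) > 3,280 (#26) > …
Every bidder forfeits their bid regardless of winning.
Revenue = 6,360 + 6,155 + 4,170 + 7,735 + 1,005 + 3,280 + 2,540 + 2,495 + 7,470 = £41,210.

Total revenue: £41,210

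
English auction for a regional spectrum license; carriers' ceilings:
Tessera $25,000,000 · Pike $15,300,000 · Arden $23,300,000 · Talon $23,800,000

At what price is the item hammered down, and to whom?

Tessera wins at $23,800,000

Limits ranked: 25,000,000 (Tessera) > 23,800,000 (Talon) > 23,300,000 (Arden) > 15,300,000 (Pike)
Bidding ends when Talon exits at $23,800,000; Tessera takes it.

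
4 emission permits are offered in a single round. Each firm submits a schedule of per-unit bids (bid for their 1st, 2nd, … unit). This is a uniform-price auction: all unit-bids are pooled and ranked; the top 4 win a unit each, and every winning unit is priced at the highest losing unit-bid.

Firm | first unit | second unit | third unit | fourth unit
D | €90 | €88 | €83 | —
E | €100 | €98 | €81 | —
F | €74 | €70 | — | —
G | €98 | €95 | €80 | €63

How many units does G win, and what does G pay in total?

G: 2 units, pays €180

All unit-bids, highest first — top 4: 100 (E-1), 98 (E-2), 98 (G-1), 95 (G-2)
The (k+1)-th unit-bid is €90.
G wins 2 unit(s) at €90 each.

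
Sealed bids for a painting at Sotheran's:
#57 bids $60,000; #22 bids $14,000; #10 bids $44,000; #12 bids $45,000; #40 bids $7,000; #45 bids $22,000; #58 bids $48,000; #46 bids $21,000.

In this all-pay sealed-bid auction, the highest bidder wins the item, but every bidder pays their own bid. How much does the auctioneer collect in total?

Bids ranked: 60,000 (#57) > 48,000 (#58) > 45,000 (#12) > 44,000 (#10) > 22,000 (#45) > 21,000 (#46) > …
#57 wins with the top bid; all bids are sunk regardless.
Every bidder forfeits their bid regardless of winning.
Revenue = 60,000 + 14,000 + 44,000 + 45,000 + 7,000 + 22,000 + 48,000 + 21,000 = $261,000.

Total revenue: $261,000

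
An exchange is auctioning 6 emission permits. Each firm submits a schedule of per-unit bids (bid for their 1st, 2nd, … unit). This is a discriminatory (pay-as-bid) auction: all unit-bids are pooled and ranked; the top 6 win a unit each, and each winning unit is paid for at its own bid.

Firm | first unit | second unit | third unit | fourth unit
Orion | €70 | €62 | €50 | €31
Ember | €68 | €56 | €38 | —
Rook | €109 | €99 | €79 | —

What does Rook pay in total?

All unit-bids, highest first — top 6: 109 (Rook-1), 99 (Rook-2), 79 (Rook-3), 70 (Orion-1), 68 (Ember-1), 62 (Orion-2)
Next rejected bid: €56 (not a price — pay-as-bid).
Rook's winning unit-bids: 109 + 99 + 79 = €287.

Rook pays €287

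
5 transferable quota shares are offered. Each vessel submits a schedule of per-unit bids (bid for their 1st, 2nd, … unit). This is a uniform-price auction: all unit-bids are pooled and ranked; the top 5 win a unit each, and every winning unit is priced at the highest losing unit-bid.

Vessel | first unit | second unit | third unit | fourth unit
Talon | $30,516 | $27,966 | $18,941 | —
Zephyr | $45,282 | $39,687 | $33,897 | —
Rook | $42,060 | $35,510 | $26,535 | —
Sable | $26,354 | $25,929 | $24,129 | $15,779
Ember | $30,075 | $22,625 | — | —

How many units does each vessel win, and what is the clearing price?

Merging the schedules and taking the best 5: 45,282 (Zephyr-1), 42,060 (Rook-1), 39,687 (Zephyr-2), 35,510 (Rook-2), 33,897 (Zephyr-3)
Highest rejected unit-bid = $30,516.
Allocation: Rook 2, Zephyr 3.

Rook 2, Zephyr 3; clearing price $30,516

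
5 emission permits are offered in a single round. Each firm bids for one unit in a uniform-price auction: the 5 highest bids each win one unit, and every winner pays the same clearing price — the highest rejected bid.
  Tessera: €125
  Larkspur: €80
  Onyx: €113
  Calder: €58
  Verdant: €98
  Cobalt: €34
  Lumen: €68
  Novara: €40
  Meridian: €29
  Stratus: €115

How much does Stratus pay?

Stratus pays €68

Ordering the bids: 125 (Tessera), 115 (Stratus), 113 (Onyx), 98 (Verdant), 80 (Larkspur), 68 (Lumen), 58 (Calder), …
Top 5: Tessera, Stratus, Onyx, Verdant, Larkspur.
Clearing price = highest rejected bid = €68.
Stratus wins → pays €68.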